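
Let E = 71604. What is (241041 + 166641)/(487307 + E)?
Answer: 407682/558911 ≈ 0.72942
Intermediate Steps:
(241041 + 166641)/(487307 + E) = (241041 + 166641)/(487307 + 71604) = 407682/558911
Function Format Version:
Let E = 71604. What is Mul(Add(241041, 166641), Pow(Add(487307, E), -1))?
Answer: Rational(407682, 558911) ≈ 0.72942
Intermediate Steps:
Mul(Add(241041, 166641), Pow(Add(487307, E), -1)) = Mul(Add(241041, 166641), Pow(Add(487307, 71604), -1)) = Mul(407682, Pow(558911, -1)) = Mul(407682, Rational(1, 558911)) = Rational(407682, 558911)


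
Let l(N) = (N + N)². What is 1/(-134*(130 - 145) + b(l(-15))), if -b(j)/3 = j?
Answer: -1/690 ≈ -0.0014493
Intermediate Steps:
l(N) = 4*N² (l(N) = (2*N)² = 4*N²)
b(j) = -3*j
1/(-134*(130 - 145) + b(l(-15))) = 1/(-134*(130 - 145) - 12*(-15)²) = 1/(-134*(-15) - 12*225) = 1/(2010 - 3*900) = 1/(2010 - 2700) = 1/(-690) = -1/690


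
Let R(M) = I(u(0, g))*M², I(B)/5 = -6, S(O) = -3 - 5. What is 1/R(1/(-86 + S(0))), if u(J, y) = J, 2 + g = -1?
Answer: -4418/15 ≈ -294.53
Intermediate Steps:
g = -3 (g = -2 - 1 = -3)
S(O) = -8
I(B) = -30 (I(B) = 5*(-6) = -30)
R(M) = -30*M²
1/R(1/(-86 + S(0))) = 1/(-30/(-86 - 8)²) = 1/(-30*(1/(-94))²) = 1/(-30*(-1/94)²) = 1/(-30*1/8836) = 1/(-15/4418) = -4418/15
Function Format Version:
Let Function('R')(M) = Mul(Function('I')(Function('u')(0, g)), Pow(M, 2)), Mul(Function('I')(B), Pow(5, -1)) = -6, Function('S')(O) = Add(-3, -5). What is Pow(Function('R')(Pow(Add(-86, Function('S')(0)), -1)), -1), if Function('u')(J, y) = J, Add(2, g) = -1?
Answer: Rational(-4418, 15) ≈ -294.53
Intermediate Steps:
g = -3 (g = Add(-2, -1) = -3)
Function('S')(O) = -8
Function('I')(B) = -30 (Function('I')(B) = Mul(5, -6) = -30)
Function('R')(M) = Mul(-30, Pow(M, 2))
Pow(Function('R')(Pow(Add(-86, Function('S')(0)), -1)), -1) = Pow(Mul(-30, Pow(Pow(Add(-86, -8), -1), 2)), -1) = Pow(Mul(-30, Pow(Pow(-94, -1), 2)), -1) = Pow(Mul(-30, Pow(Rational(-1, 94), 2)), -1) = Pow(Mul(-30, Rational(1, 8836)), -1) = Pow(Rational(-15, 4418), -1) = Rational(-4418, 15)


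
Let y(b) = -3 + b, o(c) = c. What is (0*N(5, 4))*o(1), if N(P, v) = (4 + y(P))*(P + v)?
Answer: 0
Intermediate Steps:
N(P, v) = (1 + P)*(P + v) (N(P, v) = (4 + (-3 + P))*(P + v) = (1 + P)*(P + v))
(0*N(5, 4))*o(1) = (0*(5 + 4 + 5² + 5*4))*1 = (0*(5 + 4 + 25 + 20))*1 = (0*54)*1 = 0*1 = 0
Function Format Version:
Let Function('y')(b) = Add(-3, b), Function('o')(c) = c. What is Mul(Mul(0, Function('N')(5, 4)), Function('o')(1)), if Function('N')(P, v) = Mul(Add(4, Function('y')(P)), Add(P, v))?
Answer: 0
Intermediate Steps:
Function('N')(P, v) = Mul(Add(1, P), Add(P, v)) (Function('N')(P, v) = Mul(Add(4, Add(-3, P)), Add(P, v)) = Mul(Add(1, P), Add(P, v)))
Mul(Mul(0, Function('N')(5, 4)), Function('o')(1)) = Mul(Mul(0, Add(5, 4, Pow(5, 2), Mul(5, 4))), 1) = Mul(Mul(0, Add(5, 4, 25, 20)), 1) = Mul(Mul(0, 54), 1) = Mul(0, 1) = 0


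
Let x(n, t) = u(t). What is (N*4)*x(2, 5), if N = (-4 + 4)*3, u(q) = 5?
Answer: 0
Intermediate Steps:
x(n, t) = 5
N = 0 (N = 0*3 = 0)
(N*4)*x(2, 5) = (0*4)*5 = 0*5 = 0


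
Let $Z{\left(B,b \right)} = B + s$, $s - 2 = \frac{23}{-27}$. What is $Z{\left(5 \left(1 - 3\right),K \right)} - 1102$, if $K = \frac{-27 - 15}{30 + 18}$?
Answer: $- \frac{29993}{27} \approx -1110.9$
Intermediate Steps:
$s = \frac{31}{27}$ ($s = 2 + \frac{23}{-27} = 2 + 23 \left(- \frac{1}{27}\right) = 2 - \frac{23}{27} = \frac{31}{27} \approx 1.1481$)
$K = - \frac{7}{8}$ ($K = - \frac{42}{48} = \left(-42\right) \frac{1}{48} = - \frac{7}{8} \approx -0.875$)
$Z{\left(B,b \right)} = \frac{31}{27} + B$ ($Z{\left(B,b \right)} = B + \frac{31}{27} = \frac{31}{27} + B$)
$Z{\left(5 \left(1 - 3\right),K \right)} - 1102 = \left(\frac{31}{27} + 5 \left(1 - 3\right)\right) - 1102 = \left(\frac{31}{27} + 5 \left(-2\right)\right) - 1102 = \left(\frac{31}{27} - 10\right) - 1102 = - \frac{239}{27} - 1102 = - \frac{29993}{27}$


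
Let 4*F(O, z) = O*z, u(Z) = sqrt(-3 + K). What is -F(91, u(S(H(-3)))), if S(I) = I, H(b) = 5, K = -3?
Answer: -91*I*sqrt(6)/4 ≈ -55.726*I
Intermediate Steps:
u(Z) = I*sqrt(6) (u(Z) = sqrt(-3 - 3) = sqrt(-6) = I*sqrt(6))
F(O, z) = O*z/4 (F(O, z) = (O*z)/4 = O*z/4)
-F(91, u(S(H(-3)))) = -91*I*sqrt(6)/4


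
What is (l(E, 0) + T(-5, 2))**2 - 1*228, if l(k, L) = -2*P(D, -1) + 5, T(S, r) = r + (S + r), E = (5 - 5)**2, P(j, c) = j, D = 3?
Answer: -224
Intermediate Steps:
E = 0 (E = 0**2 = 0)
T(S, r) = S + 2*r
l(k, L) = -1 (l(k, L) = -2*3 + 5 = -6 + 5 = -1)
(l(E, 0) + T(-5, 2))**2 - 1*228 = (-1 + (-5 + 2*2))**2 - 1*228 = (-1 + (-5 + 4))**2 - 228 = (-1 - 1)**2 - 228 = (-2)**2 - 228 = 4 - 228 = -224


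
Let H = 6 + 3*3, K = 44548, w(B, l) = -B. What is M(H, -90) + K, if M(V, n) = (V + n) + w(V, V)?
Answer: 44458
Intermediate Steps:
H = 15 (H = 6 + 9 = 15)
M(V, n) = n (M(V, n) = (V + n) - V = n)
M(H, -90) + K = -90 + 44548 = 44458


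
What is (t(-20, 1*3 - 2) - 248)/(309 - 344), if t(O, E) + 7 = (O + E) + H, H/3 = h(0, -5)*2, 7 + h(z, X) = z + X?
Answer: 346/35 ≈ 9.8857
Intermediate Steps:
h(z, X) = -7 + X + z (h(z, X) = -7 + (z + X) = -7 + (X + z) = -7 + X + z)
H = -72 (H = 3*((-7 - 5 + 0)*2) = 3*(-12*2) = 3*(-24) = -72)
t(O, E) = -79 + E + O (t(O, E) = -7 + ((O + E) - 72) = -7 + ((E + O) - 72) = -7 + (-72 + E + O) = -79 + E + O)
(t(-20, 1*3 - 2) - 248)/(309 - 344) = ((-79 + (1*3 - 2) - 20) - 248)/(309 - 344) = ((-79 + (3 - 2) - 20) - 248)/(-35) = ((-79 + 1 - 20) - 248)*(-1/35) = (-98 - 248)*(-1/35) = -346*(-1/35) = 346/35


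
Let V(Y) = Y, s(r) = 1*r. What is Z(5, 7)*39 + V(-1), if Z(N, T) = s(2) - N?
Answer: -118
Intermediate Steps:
s(r) = r
Z(N, T) = 2 - N
Z(5, 7)*39 + V(-1) = (2 - 1*5)*39 - 1 = (2 - 5)*39 - 1 = -3*39 - 1 = -117 - 1 = -118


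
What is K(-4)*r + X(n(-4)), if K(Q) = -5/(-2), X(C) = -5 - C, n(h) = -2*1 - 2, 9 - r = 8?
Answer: 3/2 ≈ 1.5000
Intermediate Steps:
r = 1 (r = 9 - 1*8 = 9 - 8 = 1)
n(h) = -4 (n(h) = -2 - 2 = -4)
K(Q) = 5/2 (K(Q) = -5*(-½) = 5/2)
K(-4)*r + X(n(-4)) = (5/2)*1 + (-5 - 1*(-4)) = 5/2 + (-5 + 4) = 5/2 - 1 = 3/2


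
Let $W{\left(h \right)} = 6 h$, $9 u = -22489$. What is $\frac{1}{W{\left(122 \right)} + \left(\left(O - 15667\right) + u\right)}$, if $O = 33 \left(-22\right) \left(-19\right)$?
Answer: $- \frac{9}{32758} \approx -0.00027474$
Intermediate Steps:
$u = - \frac{22489}{9}$ ($u = \frac{1}{9} \left(-22489\right) = - \frac{22489}{9} \approx -2498.8$)
$O = 13794$ ($O = \left(-726\right) \left(-19\right) = 13794$)
$\frac{1}{W{\left(122 \right)} + \left(\left(O - 15667\right) + u\right)} = \frac{1}{6 \cdot 122 + \left(\left(13794 - 15667\right) - \frac{22489}{9}\right)} = \frac{1}{732 - \frac{39346}{9}} = \frac{1}{- \frac{32758}{9}} = - \frac{9}{32758}$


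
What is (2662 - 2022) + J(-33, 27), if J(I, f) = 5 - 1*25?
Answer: 620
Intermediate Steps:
J(I, f) = -20 (J(I, f) = 5 - 25 = -20)
(2662 - 2022) + J(-33, 27) = (2662 - 2022) - 20 = 640 - 20 = 620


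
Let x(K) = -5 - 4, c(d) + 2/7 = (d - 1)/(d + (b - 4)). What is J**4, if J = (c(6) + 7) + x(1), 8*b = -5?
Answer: 116985856/35153041 ≈ 3.3279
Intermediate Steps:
b = -5/8 (b = (1/8)*(-5) = -5/8 ≈ -0.62500)
c(d) = -2/7 + (-1 + d)/(-37/8 + d) (c(d) = -2/7 + (d - 1)/(d + (-5/8 - 4)) = -2/7 + (-1 + d)/(d - 37/8) = -2/7 + (-1 + d)/(-37/8 + d))
x(K) = -9
J = 104/77 (J = (2*(9 + 20*6)/(7*(-37 + 8*6)) + 7) - 9 = (2*(9 + 120)/(7*(-37 + 48)) + 7) - 9 = ((2/7)*129/11 + 7) - 9 = ((2/7)*(1/11)*129 + 7) - 9 = (258/77 + 7) - 9 = 797/77 - 9 = 104/77 ≈ 1.3506)
J**4 = (104/77)**4 = 116985856/35153041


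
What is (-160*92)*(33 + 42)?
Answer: -1104000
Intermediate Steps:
(-160*92)*(33 + 42) = -14720*75 = -1104000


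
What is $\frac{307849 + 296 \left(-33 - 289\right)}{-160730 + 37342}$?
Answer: $- \frac{212537}{123388} \approx -1.7225$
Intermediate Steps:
$\frac{307849 + 296 \left(-33 - 289\right)}{-160730 + 37342} = \frac{307849 + 296 \left(-322\right)}{-123388} = \left(307849 - 95312\right) \left(- \frac{1}{123388}\right) = 212537 \left(- \frac{1}{123388}\right) = - \frac{212537}{123388}$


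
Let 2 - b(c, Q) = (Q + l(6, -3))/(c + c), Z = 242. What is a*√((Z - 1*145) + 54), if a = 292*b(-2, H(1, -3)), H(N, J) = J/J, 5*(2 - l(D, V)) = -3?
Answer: 4234*√151/5 ≈ 10406.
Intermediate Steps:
l(D, V) = 13/5 (l(D, V) = 2 - ⅕*(-3) = 2 + ⅗ = 13/5)
H(N, J) = 1
b(c, Q) = 2 - (13/5 + Q)/(2*c) (b(c, Q) = 2 - (Q + 13/5)/(c + c) = 2 - (13/5 + Q)/(2*c))
a = 4234/5 (a = 292*((⅒)*(-13 - 5*1 + 20*(-2))/(-2)) = 292*((⅒)*(-½)*(-13 - 5 - 40)) = 292*((⅒)*(-½)*(-58)) = 292*(29/10) = 4234/5 ≈ 846.80)
a*√((Z - 1*145) + 54) = 4234*√((242 - 1*145) + 54)/5 = 4234*√((242 - 145) + 54)/5 = 4234*√(97 + 54)/5 = 4234*√151/5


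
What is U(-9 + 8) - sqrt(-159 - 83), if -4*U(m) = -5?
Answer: 5/4 - 11*I*sqrt(2) ≈ 1.25 - 15.556*I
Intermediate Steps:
U(m) = 5/4 (U(m) = -1/4*(-5) = 5/4)
U(-9 + 8) - sqrt(-159 - 83) = 5/4 - sqrt(-159 - 83) = 5/4 - sqrt(-242) = 5/4 - 11*I*sqrt(2)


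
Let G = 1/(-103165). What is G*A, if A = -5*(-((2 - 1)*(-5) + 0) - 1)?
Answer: 4/20633 ≈ 0.00019386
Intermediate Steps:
G = -1/103165 ≈ -9.6932e-6
A = -20 (A = -5*(-(1*(-5) + 0) - 1) = -5*(-(-5 + 0) - 1) = -5*(-1*(-5) - 1) = -5*(5 - 1) = -5*4 = -20)
G*A = -1/103165*(-20) = 4/20633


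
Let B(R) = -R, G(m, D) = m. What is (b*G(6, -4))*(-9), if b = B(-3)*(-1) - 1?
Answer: 216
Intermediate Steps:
b = -4 (b = -1*(-3)*(-1) - 1 = 3*(-1) - 1 = -3 - 1 = -4)
(b*G(6, -4))*(-9) = -4*6*(-9) = -24*(-9) = 216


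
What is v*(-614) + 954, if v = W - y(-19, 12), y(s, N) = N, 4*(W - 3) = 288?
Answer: -37728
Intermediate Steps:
W = 75 (W = 3 + (¼)*288 = 3 + 72 = 75)
v = 63 (v = 75 - 1*12 = 75 - 12 = 63)
v*(-614) + 954 = 63*(-614) + 954 = -38682 + 954 = -37728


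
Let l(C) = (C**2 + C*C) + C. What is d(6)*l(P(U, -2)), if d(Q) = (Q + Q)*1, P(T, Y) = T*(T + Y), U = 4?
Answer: 1632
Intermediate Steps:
l(C) = C + 2*C**2 (l(C) = (C**2 + C**2) + C = 2*C**2 + C = C + 2*C**2)
d(Q) = 2*Q (d(Q) = (2*Q)*1 = 2*Q)
d(6)*l(P(U, -2)) = (2*6)*((4*(4 - 2))*(1 + 2*(4*(4 - 2)))) = 12*((4*2)*(1 + 2*(4*2))) = 12*(8*(1 + 2*8)) = 12*(8*(1 + 16)) = 12*(8*17) = 12*136 = 1632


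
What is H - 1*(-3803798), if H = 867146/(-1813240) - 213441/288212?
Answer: 62120462206545264/16331172715 ≈ 3.8038e+6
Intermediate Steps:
H = -19904426306/16331172715 (H = 867146*(-1/1813240) - 213441*1/288212 = -433573/906620 - 213441/288212 = -19904426306/16331172715 ≈ -1.2188)
H - 1*(-3803798) = -19904426306/16331172715 - 1*(-3803798) = -19904426306/16331172715 + 3803798 = 62120462206545264/16331172715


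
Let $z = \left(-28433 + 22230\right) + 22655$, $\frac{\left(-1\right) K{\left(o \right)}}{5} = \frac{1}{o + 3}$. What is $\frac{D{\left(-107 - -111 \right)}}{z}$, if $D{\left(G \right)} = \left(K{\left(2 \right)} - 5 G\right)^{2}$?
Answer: $\frac{49}{1828} \approx 0.026805$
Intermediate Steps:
$K{\left(o \right)} = - \frac{5}{3 + o}$ ($K{\left(o \right)} = - \frac{5}{o + 3} = - \frac{5}{3 + o}$)
$D{\left(G \right)} = \left(-1 - 5 G\right)^{2}$ ($D{\left(G \right)} = \left(- \frac{5}{3 + 2} - 5 G\right)^{2} = \left(- \frac{5}{5} - 5 G\right)^{2} = \left(\left(-5\right) \frac{1}{5} - 5 G\right)^{2} = \left(-1 - 5 G\right)^{2}$)
$z = 16452$ ($z = -6203 + 22655 = 16452$)
$\frac{D{\left(-107 - -111 \right)}}{z} = \frac{\left(1 + 5 \left(-107 - -111\right)\right)^{2}}{16452} = \left(1 + 5 \left(-107 + 111\right)\right)^{2} \cdot \frac{1}{16452} = \left(1 + 5 \cdot 4\right)^{2} \cdot \frac{1}{16452} = \left(1 + 20\right)^{2} \cdot \frac{1}{16452} = 21^{2} \cdot \frac{1}{16452} = 441 \cdot \frac{1}{16452} = \frac{49}{1828}$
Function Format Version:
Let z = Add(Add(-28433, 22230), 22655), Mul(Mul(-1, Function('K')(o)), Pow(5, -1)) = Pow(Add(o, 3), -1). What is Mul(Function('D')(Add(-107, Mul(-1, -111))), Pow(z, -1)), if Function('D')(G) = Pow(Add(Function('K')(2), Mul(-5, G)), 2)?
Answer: Rational(49, 1828) ≈ 0.026805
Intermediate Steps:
Function('K')(o) = Mul(-5, Pow(Add(3, o), -1)) (Function('K')(o) = Mul(-5, Pow(Add(o, 3), -1)) = Mul(-5, Pow(Add(3, o), -1)))
Function('D')(G) = Pow(Add(-1, Mul(-5, G)), 2) (Function('D')(G) = Pow(Add(Mul(-5, Pow(Add(3, 2), -1)), Mul(-5, G)), 2) = Pow(Add(Mul(-5, Pow(5, -1)), Mul(-5, G)), 2) = Pow(Add(Mul(-5, Rational(1, 5)), Mul(-5, G)), 2) = Pow(Add(-1, Mul(-5, G)), 2))
z = 16452 (z = Add(-6203, 22655) = 16452)
Mul(Function('D')(Add(-107, Mul(-1, -111))), Pow(z, -1)) = Mul(Pow(Add(1, Mul(5, Add(-107, Mul(-1, -111)))), 2), Pow(16452, -1)) = Mul(Pow(Add(1, Mul(5, Add(-107, 111))), 2), Rational(1, 16452)) = Mul(Pow(Add(1, Mul(5, 4)), 2), Rational(1, 16452)) = Mul(Pow(Add(1, 20), 2), Rational(1, 16452)) = Mul(Pow(21, 2), Rational(1, 16452)) = Mul(441, Rational(1, 16452)) = Rational(49, 1828)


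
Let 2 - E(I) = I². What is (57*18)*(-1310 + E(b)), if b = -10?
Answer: -1444608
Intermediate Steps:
E(I) = 2 - I²
(57*18)*(-1310 + E(b)) = (57*18)*(-1310 + (2 - 1*(-10)²)) = 1026*(-1310 + (2 - 1*100)) = 1026*(-1310 + (2 - 100)) = 1026*(-1310 - 98) = 1026*(-1408) = -1444608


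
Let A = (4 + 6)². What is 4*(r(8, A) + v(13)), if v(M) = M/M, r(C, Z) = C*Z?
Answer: 3204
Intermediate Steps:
A = 100 (A = 10² = 100)
v(M) = 1
4*(r(8, A) + v(13)) = 4*(8*100 + 1) = 4*(800 + 1) = 4*801 = 3204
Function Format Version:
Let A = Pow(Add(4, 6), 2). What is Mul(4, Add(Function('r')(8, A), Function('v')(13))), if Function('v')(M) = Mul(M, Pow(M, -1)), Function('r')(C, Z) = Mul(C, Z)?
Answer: 3204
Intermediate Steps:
A = 100 (A = Pow(10, 2) = 100)
Function('v')(M) = 1
Mul(4, Add(Function('r')(8, A), Function('v')(13))) = Mul(4, Add(Mul(8, 100), 1)) = Mul(4, Add(800, 1)) = Mul(4, 801) = 3204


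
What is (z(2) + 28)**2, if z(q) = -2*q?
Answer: 576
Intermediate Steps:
(z(2) + 28)**2 = (-2*2 + 28)**2 = (-4 + 28)**2 = 24**2 = 576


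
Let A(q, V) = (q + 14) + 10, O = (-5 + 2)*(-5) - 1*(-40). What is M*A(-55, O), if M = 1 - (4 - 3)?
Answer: 0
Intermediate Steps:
O = 55 (O = -3*(-5) + 40 = 15 + 40 = 55)
A(q, V) = 24 + q (A(q, V) = (14 + q) + 10 = 24 + q)
M = 0 (M = 1 - 1*1 = 1 - 1 = 0)
M*A(-55, O) = 0*(24 - 55) = 0*(-31) = 0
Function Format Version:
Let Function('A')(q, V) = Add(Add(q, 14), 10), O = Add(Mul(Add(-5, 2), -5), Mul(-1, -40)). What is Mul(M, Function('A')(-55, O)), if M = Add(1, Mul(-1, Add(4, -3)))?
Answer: 0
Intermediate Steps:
O = 55 (O = Add(Mul(-3, -5), 40) = Add(15, 40) = 55)
Function('A')(q, V) = Add(24, q) (Function('A')(q, V) = Add(Add(14, q), 10) = Add(24, q))
M = 0 (M = Add(1, Mul(-1, 1)) = Add(1, -1) = 0)
Mul(M, Function('A')(-55, O)) = Mul(0, Add(24, -55)) = Mul(0, -31) = 0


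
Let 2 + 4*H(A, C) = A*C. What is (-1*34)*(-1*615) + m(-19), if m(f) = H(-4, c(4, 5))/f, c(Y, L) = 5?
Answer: 794591/38 ≈ 20910.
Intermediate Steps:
H(A, C) = -1/2 + A*C/4 (H(A, C) = -1/2 + (A*C)/4 = -1/2 + A*C/4)
m(f) = -11/(2*f) (m(f) = (-1/2 + (1/4)*(-4)*5)/f = (-1/2 - 5)/f = -11/(2*f))
(-1*34)*(-1*615) + m(-19) = (-1*34)*(-1*615) - 11/2/(-19) = -34*(-615) - 11/2*(-1/19) = 20910 + 11/38 = 794591/38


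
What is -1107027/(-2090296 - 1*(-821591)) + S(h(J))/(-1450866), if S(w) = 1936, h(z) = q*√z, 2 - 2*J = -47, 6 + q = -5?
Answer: 801845811251/920360474265 ≈ 0.87123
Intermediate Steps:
q = -11 (q = -6 - 5 = -11)
J = 49/2 (J = 1 - ½*(-47) = 1 + 47/2 = 49/2 ≈ 24.500)
h(z) = -11*√z
-1107027/(-2090296 - 1*(-821591)) + S(h(J))/(-1450866) = -1107027/(-2090296 - 1*(-821591)) + 1936/(-1450866) = -1107027/(-2090296 + 821591) + 1936*(-1/1450866) = -1107027/(-1268705) - 968/725433 = -1107027*(-1/1268705) - 968/725433 = 1107027/1268705 - 968/725433 = 801845811251/920360474265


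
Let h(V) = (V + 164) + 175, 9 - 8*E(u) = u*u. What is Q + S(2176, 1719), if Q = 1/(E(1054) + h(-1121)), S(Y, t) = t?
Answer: 1920403189/1117163 ≈ 1719.0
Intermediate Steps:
E(u) = 9/8 - u²/8 (E(u) = 9/8 - u*u/8 = 9/8 - u²/8)
h(V) = 339 + V (h(V) = (164 + V) + 175 = 339 + V)
Q = -8/1117163 (Q = 1/((9/8 - ⅛*1054²) + (339 - 1121)) = 1/((9/8 - ⅛*1110916) - 782) = 1/((9/8 - 277729/2) - 782) = 1/(-1110907/8 - 782) = 1/(-1117163/8) = -8/1117163 ≈ -7.1610e-6)
Q + S(2176, 1719) = -8/1117163 + 1719 = 1920403189/1117163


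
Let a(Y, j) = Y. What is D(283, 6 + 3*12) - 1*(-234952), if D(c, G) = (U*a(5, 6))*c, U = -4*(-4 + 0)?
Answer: 257592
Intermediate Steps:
U = 16 (U = -4*(-4) = 16)
D(c, G) = 80*c (D(c, G) = (16*5)*c = 80*c)
D(283, 6 + 3*12) - 1*(-234952) = 80*283 - 1*(-234952) = 22640 + 234952 = 257592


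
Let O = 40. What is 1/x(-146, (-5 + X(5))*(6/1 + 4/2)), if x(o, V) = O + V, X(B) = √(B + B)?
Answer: √10/80 ≈ 0.039528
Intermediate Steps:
X(B) = √2*√B (X(B) = √(2*B) = √2*√B)
x(o, V) = 40 + V
1/x(-146, (-5 + X(5))*(6/1 + 4/2)) = 1/(40 + (-5 + √2*√5)*(6/1 + 4/2)) = 1/(40 + (-5 + √10)*(6*1 + 4*(½))) = 1/(40 + (-5 + √10)*(6 + 2)) = 1/(40 + (-5 + √10)*8) = 1/(40 + (-40 + 8*√10)) = 1/(8*√10) = √10/80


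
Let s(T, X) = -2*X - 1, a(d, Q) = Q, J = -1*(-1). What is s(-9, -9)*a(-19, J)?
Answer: 17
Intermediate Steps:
J = 1
s(T, X) = -1 - 2*X
s(-9, -9)*a(-19, J) = (-1 - 2*(-9))*1 = (-1 + 18)*1 = 17*1 = 17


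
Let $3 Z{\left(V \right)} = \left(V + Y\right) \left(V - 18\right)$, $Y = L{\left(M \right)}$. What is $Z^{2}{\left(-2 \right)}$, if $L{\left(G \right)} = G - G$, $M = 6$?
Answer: $\frac{1600}{9} \approx 177.78$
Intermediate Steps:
$L{\left(G \right)} = 0$
$Y = 0$
$Z{\left(V \right)} = \frac{V \left(-18 + V\right)}{3}$ ($Z{\left(V \right)} = \frac{\left(V + 0\right) \left(V - 18\right)}{3} = \frac{V \left(-18 + V\right)}{3}$)
$Z^{2}{\left(-2 \right)} = \left(\frac{1}{3} \left(-2\right) \left(-18 - 2\right)\right)^{2} = \left(\frac{1}{3} \left(-2\right) \left(-20\right)\right)^{2} = \left(\frac{40}{3}\right)^{2} = \frac{1600}{9}$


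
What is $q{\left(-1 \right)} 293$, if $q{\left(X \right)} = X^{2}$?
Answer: $293$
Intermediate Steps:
$q{\left(-1 \right)} 293 = \left(-1\right)^{2} \cdot 293 = 1 \cdot 293 = 293$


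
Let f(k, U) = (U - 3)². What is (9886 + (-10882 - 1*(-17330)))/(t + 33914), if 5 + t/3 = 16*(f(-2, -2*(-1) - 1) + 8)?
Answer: 16334/34475 ≈ 0.47379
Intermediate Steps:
f(k, U) = (-3 + U)²
t = 561 (t = -15 + 3*(16*((-3 + (-2*(-1) - 1))² + 8)) = -15 + 3*(16*((-3 + (2 - 1))² + 8)) = -15 + 3*(16*((-3 + 1)² + 8)) = -15 + 3*(16*((-2)² + 8)) = -15 + 3*(16*(4 + 8)) = -15 + 3*(16*12) = -15 + 3*192 = -15 + 576 = 561)
(9886 + (-10882 - 1*(-17330)))/(t + 33914) = (9886 + (-10882 - 1*(-17330)))/(561 + 33914) = (9886 + (-10882 + 17330))/34475 = (9886 + 6448)*(1/34475) = 16334*(1/34475) = 16334/34475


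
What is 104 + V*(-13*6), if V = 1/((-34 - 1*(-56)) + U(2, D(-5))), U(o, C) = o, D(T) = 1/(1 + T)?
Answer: 403/4 ≈ 100.75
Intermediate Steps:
V = 1/24 (V = 1/((-34 - 1*(-56)) + 2) = 1/((-34 + 56) + 2) = 1/(22 + 2) = 1/24 ≈ 0.041667)
104 + V*(-13*6) = 104 + (-13*6)/24 = 104 + (1/24)*(-78) = 104 - 13/4 = 403/4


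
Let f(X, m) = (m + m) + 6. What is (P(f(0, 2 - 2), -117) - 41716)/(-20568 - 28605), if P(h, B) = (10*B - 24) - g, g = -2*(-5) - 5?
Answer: 14305/16391 ≈ 0.87274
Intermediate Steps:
f(X, m) = 6 + 2*m (f(X, m) = 2*m + 6 = 6 + 2*m)
g = 5 (g = 10 - 5 = 5)
P(h, B) = -29 + 10*B (P(h, B) = (10*B - 24) - 1*5 = (-24 + 10*B) - 5 = -29 + 10*B)
(P(f(0, 2 - 2), -117) - 41716)/(-20568 - 28605) = ((-29 + 10*(-117)) - 41716)/(-20568 - 28605) = ((-29 - 1170) - 41716)/(-49173) = (-1199 - 41716)*(-1/49173) = -42915*(-1/49173) = 14305/16391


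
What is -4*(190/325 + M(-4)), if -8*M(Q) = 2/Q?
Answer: -673/260 ≈ -2.5885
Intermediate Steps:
M(Q) = -1/(4*Q)
-4*(190/325 + M(-4)) = -4*(190/325 - ¼/(-4)) = -4*(190*(1/325) - ¼*(-¼)) = -4*(38/65 + 1/16) = -4*673/1040 = -673/260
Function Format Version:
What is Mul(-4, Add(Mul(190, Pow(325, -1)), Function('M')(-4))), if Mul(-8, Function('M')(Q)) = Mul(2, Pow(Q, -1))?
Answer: Rational(-673, 260) ≈ -2.5885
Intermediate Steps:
Function('M')(Q) = Mul(Rational(-1, 4), Pow(Q, -1)) (Function('M')(Q) = Mul(Rational(-1, 8), Mul(2, Pow(Q, -1))) = Mul(Rational(-1, 4), Pow(Q, -1)))
Mul(-4, Add(Mul(190, Pow(325, -1)), Function('M')(-4))) = Mul(-4, Add(Mul(190, Pow(325, -1)), Mul(Rational(-1, 4), Pow(-4, -1)))) = Mul(-4, Add(Mul(190, Rational(1, 325)), Mul(Rational(-1, 4), Rational(-1, 4)))) = Mul(-4, Add(Rational(38, 65), Rational(1, 16))) = Mul(-4, Rational(673, 1040)) = Rational(-673, 260)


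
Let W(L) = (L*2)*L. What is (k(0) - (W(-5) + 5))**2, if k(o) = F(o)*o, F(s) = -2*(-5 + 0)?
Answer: 3025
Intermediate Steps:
W(L) = 2*L**2 (W(L) = (2*L)*L = 2*L**2)
F(s) = 10 (F(s) = -2*(-5) = 10)
k(o) = 10*o
(k(0) - (W(-5) + 5))**2 = (10*0 - (2*(-5)**2 + 5))**2 = (0 - (2*25 + 5))**2 = (0 - (50 + 5))**2 = (0 - 1*55)**2 = (0 - 55)**2 = (-55)**2 = 3025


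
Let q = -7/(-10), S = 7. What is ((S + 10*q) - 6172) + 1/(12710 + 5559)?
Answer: -112500501/18269 ≈ -6158.0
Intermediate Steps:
q = 7/10 (q = -7*(-⅒) = 7/10 ≈ 0.70000)
((S + 10*q) - 6172) + 1/(12710 + 5559) = ((7 + 10*(7/10)) - 6172) + 1/(12710 + 5559) = ((7 + 7) - 6172) + 1/18269 = (14 - 6172) + 1/18269 = -6158 + 1/18269 = -112500501/18269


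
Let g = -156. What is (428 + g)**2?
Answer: 73984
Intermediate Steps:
(428 + g)**2 = (428 - 156)**2 = 272**2 = 73984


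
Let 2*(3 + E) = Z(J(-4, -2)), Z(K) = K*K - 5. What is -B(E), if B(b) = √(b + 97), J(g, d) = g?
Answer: -√398/2 ≈ -9.9750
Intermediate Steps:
Z(K) = -5 + K² (Z(K) = K² - 5 = -5 + K²)
E = 5/2 (E = -3 + (-5 + (-4)²)/2 = -3 + (-5 + 16)/2 = -3 + (½)*11 = -3 + 11/2 = 5/2 ≈ 2.5000)
B(b) = √(97 + b)
-B(E) = -√(97 + 5/2) = -√(199/2) = -√398/2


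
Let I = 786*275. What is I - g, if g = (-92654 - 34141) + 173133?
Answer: 169812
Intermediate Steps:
I = 216150
g = 46338 (g = -126795 + 173133 = 46338)
I - g = 216150 - 1*46338 = 216150 - 46338 = 169812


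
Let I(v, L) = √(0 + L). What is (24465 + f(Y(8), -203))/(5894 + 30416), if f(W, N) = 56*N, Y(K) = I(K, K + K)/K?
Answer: 13097/36310 ≈ 0.36070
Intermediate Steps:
I(v, L) = √L
Y(K) = √2/√K (Y(K) = √(K + K)/K = √(2*K)/K = (√2*√K)/K = √2/√K)
(24465 + f(Y(8), -203))/(5894 + 30416) = (24465 + 56*(-203))/(5894 + 30416) = (24465 - 11368)/36310 = 13097*(1/36310) = 13097/36310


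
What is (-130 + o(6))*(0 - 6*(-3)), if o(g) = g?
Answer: -2232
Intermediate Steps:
(-130 + o(6))*(0 - 6*(-3)) = (-130 + 6)*(0 - 6*(-3)) = -124*(0 + 18) = -124*18 = -2232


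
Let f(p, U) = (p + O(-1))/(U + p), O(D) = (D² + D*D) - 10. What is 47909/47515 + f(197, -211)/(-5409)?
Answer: 57729163/57113030 ≈ 1.0108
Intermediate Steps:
O(D) = -10 + 2*D² (O(D) = (D² + D²) - 10 = 2*D² - 10 = -10 + 2*D²)
f(p, U) = (-8 + p)/(U + p) (f(p, U) = (p + (-10 + 2*(-1)²))/(U + p) = (p + (-10 + 2*1))/(U + p) = (p + (-10 + 2))/(U + p) = (p - 8)/(U + p) = (-8 + p)/(U + p))
47909/47515 + f(197, -211)/(-5409) = 47909/47515 + ((-8 + 197)/(-211 + 197))/(-5409) = 47909*(1/47515) + (189/(-14))*(-1/5409) = 47909/47515 - 1/14*189*(-1/5409) = 47909/47515 - 27/2*(-1/5409) = 47909/47515 + 3/1202 = 57729163/57113030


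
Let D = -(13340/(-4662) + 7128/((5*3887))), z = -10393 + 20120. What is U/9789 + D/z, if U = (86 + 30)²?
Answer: 152068102673462/110606195908845 ≈ 1.3749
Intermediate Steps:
U = 13456 (U = 116² = 13456)
z = 9727
D = 113016082/45302985 (D = -(13340*(-1/4662) + 7128/19435) = -(-6670/2331 + 7128*(1/19435)) = -(-6670/2331 + 7128/19435) = -1*(-113016082/45302985) = 113016082/45302985 ≈ 2.4947)
U/9789 + D/z = 13456/9789 + (113016082/45302985)/9727 = 13456*(1/9789) + (113016082/45302985)*(1/9727) = 13456/9789 + 113016082/440662135095 = 152068102673462/110606195908845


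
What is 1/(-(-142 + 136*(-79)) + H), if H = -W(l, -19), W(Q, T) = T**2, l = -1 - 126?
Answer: 1/10525 ≈ 9.5012e-5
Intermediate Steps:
l = -127
H = -361 (H = -1*(-19)**2 = -1*361 = -361)
1/(-(-142 + 136*(-79)) + H) = 1/(-(-142 + 136*(-79)) - 361) = 1/(-(-142 - 10744) - 361) = 1/(-1*(-10886) - 361) = 1/(10886 - 361) = 1/10525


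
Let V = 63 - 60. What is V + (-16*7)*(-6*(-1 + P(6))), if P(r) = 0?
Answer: -669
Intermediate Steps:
V = 3
V + (-16*7)*(-6*(-1 + P(6))) = 3 + (-16*7)*(-6*(-1 + 0)) = 3 - (-672)*(-1) = 3 - 112*6 = 3 - 672 = -669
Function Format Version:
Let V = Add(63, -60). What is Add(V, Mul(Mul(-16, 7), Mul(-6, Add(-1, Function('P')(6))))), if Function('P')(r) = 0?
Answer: -669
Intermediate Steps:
V = 3
Add(V, Mul(Mul(-16, 7), Mul(-6, Add(-1, Function('P')(6))))) = Add(3, Mul(Mul(-16, 7), Mul(-6, Add(-1, 0)))) = Add(3, Mul(-112, Mul(-6, -1))) = Add(3, Mul(-112, 6)) = Add(3, -672) = -669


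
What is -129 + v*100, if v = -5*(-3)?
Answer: 1371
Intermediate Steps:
v = 15
-129 + v*100 = -129 + 15*100 = -129 + 1500 = 1371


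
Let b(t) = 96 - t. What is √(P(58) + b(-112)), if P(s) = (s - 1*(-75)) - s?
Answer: √283 ≈ 16.823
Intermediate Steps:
P(s) = 75 (P(s) = (s + 75) - s = (75 + s) - s = 75)
√(P(58) + b(-112)) = √(75 + (96 - 1*(-112))) = √(75 + (96 + 112)) = √(75 + 208) = √283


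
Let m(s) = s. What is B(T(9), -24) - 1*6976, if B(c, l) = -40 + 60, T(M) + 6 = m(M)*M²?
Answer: -6956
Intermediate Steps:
T(M) = -6 + M³ (T(M) = -6 + M*M² = -6 + M³)
B(c, l) = 20
B(T(9), -24) - 1*6976 = 20 - 1*6976 = 20 - 6976 = -6956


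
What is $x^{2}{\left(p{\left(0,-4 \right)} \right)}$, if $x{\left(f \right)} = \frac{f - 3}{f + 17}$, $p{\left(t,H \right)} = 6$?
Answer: $\frac{9}{529} \approx 0.017013$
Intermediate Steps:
$x{\left(f \right)} = \frac{-3 + f}{17 + f}$
$x^{2}{\left(p{\left(0,-4 \right)} \right)} = \left(\frac{-3 + 6}{17 + 6}\right)^{2} = \left(\frac{1}{23} \cdot 3\right)^{2} = \left(\frac{3}{23}\right)^{2} = \frac{9}{529}$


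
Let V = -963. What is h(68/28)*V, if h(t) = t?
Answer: -16371/7 ≈ -2338.7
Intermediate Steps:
h(68/28)*V = (68/28)*(-963) = (68*(1/28))*(-963) = (17/7)*(-963) = -16371/7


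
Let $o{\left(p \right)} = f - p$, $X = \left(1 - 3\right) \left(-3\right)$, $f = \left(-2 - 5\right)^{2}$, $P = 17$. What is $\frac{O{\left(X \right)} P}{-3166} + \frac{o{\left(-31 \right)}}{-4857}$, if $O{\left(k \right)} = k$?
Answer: $- \frac{374347}{7688631} \approx -0.048688$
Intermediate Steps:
$f = 49$ ($f = \left(-7\right)^{2} = 49$)
$X = 6$ ($X = \left(-2\right) \left(-3\right) = 6$)
$o{\left(p \right)} = 49 - p$
$\frac{O{\left(X \right)} P}{-3166} + \frac{o{\left(-31 \right)}}{-4857} = \frac{6 \cdot 17}{-3166} + \frac{49 - -31}{-4857} = 102 \left(- \frac{1}{3166}\right) + \left(49 + 31\right) \left(- \frac{1}{4857}\right) = - \frac{51}{1583} + 80 \left(- \frac{1}{4857}\right) = - \frac{51}{1583} - \frac{80}{4857} = - \frac{374347}{7688631}$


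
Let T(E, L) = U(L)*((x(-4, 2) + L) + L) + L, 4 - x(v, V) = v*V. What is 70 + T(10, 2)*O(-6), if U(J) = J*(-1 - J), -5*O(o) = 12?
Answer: 1478/5 ≈ 295.60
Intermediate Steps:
x(v, V) = 4 - V*v (x(v, V) = 4 - v*V = 4 - V*v)
O(o) = -12/5 (O(o) = -⅕*12 = -12/5)
T(E, L) = L - L*(1 + L)*(12 + 2*L) (T(E, L) = (-L*(1 + L))*(((4 - 1*2*(-4)) + L) + L) + L = (-L*(1 + L))*(((4 + 8) + L) + L) + L = (-L*(1 + L))*((12 + L) + L) + L = (-L*(1 + L))*(12 + 2*L) + L = -L*(1 + L)*(12 + 2*L) + L = L - L*(1 + L)*(12 + 2*L))
70 + T(10, 2)*O(-6) = 70 + (2*(-11 - 14*2 - 2*2²))*(-12/5) = 70 + (2*(-11 - 28 - 2*4))*(-12/5) = 70 + (2*(-11 - 28 - 8))*(-12/5) = 70 + (2*(-47))*(-12/5) = 70 - 94*(-12/5) = 70 + 1128/5 = 1478/5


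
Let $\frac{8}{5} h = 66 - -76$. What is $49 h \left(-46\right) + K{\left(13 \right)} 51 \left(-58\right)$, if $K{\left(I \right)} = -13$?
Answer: $- \frac{323177}{2} \approx -1.6159 \cdot 10^{5}$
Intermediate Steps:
$h = \frac{355}{4}$ ($h = \frac{5 \left(66 - -76\right)}{8} = \frac{5 \left(66 + 76\right)}{8} = \frac{5}{8} \cdot 142 = \frac{355}{4} \approx 88.75$)
$49 h \left(-46\right) + K{\left(13 \right)} 51 \left(-58\right) = 49 \cdot \frac{355}{4} \left(-46\right) + \left(-13\right) 51 \left(-58\right) = \frac{17395}{4} \left(-46\right) - -38454 = - \frac{400085}{2} + 38454 = - \frac{323177}{2}$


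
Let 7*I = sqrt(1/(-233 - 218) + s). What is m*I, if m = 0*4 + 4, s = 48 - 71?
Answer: 4*I*sqrt(4678674)/3157 ≈ 2.7406*I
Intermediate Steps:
s = -23
m = 4 (m = 0 + 4 = 4)
I = I*sqrt(4678674)/3157 (I = sqrt(1/(-233 - 218) - 23)/7 = sqrt(1/(-451) - 23)/7 = sqrt(-1/451 - 23)/7 = sqrt(-10374/451)/7 = (I*sqrt(4678674)/451)/7 = I*sqrt(4678674)/3157 ≈ 0.68515*I)
m*I = 4*(I*sqrt(4678674)/3157) = 4*I*sqrt(4678674)/3157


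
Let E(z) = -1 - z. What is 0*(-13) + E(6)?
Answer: -7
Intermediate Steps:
0*(-13) + E(6) = 0*(-13) + (-1 - 1*6) = 0 + (-1 - 6) = 0 - 7 = -7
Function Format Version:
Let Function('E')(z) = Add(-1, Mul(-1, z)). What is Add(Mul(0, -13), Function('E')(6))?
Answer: -7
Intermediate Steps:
Add(Mul(0, -13), Function('E')(6)) = Add(Mul(0, -13), Add(-1, Mul(-1, 6))) = Add(0, Add(-1, -6)) = Add(0, -7) = -7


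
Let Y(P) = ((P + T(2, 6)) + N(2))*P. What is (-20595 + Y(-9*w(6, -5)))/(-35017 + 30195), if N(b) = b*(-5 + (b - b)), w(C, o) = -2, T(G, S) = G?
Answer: 20415/4822 ≈ 4.2337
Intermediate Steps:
N(b) = -5*b (N(b) = b*(-5 + 0) = b*(-5) = -5*b)
Y(P) = P*(-8 + P) (Y(P) = ((P + 2) - 5*2)*P = ((2 + P) - 10)*P = (-8 + P)*P = P*(-8 + P))
(-20595 + Y(-9*w(6, -5)))/(-35017 + 30195) = (-20595 + (-9*(-2))*(-8 - 9*(-2)))/(-35017 + 30195) = (-20595 + 18*(-8 + 18))/(-4822) = (-20595 + 18*10)*(-1/4822) = (-20595 + 180)*(-1/4822) = -20415*(-1/4822) = 20415/4822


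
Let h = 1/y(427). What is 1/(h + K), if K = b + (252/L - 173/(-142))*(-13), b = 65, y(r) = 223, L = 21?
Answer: -31666/3382991 ≈ -0.0093604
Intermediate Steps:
h = 1/223 ≈ 0.0044843
K = -15171/142 (K = 65 + (252/21 - 173/(-142))*(-13) = 65 + (252*(1/21) - 173*(-1/142))*(-13) = 65 + (12 + 173/142)*(-13) = 65 + (1877/142)*(-13) = 65 - 24401/142 = -15171/142 ≈ -106.84)
1/(h + K) = 1/(1/223 - 15171/142) = 1/(-3382991/31666) = -31666/3382991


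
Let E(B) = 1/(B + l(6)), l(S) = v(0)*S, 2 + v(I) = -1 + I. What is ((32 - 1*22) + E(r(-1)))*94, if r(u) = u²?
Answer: 15886/17 ≈ 934.47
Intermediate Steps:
v(I) = -3 + I (v(I) = -2 + (-1 + I) = -3 + I)
l(S) = -3*S (l(S) = (-3 + 0)*S = -3*S)
E(B) = 1/(-18 + B) (E(B) = 1/(B - 3*6) = 1/(B - 18) = 1/(-18 + B))
((32 - 1*22) + E(r(-1)))*94 = ((32 - 1*22) + 1/(-18 + (-1)²))*94 = ((32 - 22) + 1/(-18 + 1))*94 = (10 + 1/(-17))*94 = (10 - 1/17)*94 = (169/17)*94 = 15886/17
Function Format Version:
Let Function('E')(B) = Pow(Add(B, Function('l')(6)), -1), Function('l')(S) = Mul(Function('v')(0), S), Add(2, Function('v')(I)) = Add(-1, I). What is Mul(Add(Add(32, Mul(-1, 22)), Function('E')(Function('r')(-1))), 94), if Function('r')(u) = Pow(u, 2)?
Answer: Rational(15886, 17) ≈ 934.47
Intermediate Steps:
Function('v')(I) = Add(-3, I) (Function('v')(I) = Add(-2, Add(-1, I)) = Add(-3, I))
Function('l')(S) = Mul(-3, S) (Function('l')(S) = Mul(Add(-3, 0), S) = Mul(-3, S))
Function('E')(B) = Pow(Add(-18, B), -1) (Function('E')(B) = Pow(Add(B, Mul(-3, 6)), -1) = Pow(Add(B, -18), -1) = Pow(Add(-18, B), -1))
Mul(Add(Add(32, Mul(-1, 22)), Function('E')(Function('r')(-1))), 94) = Mul(Add(Add(32, Mul(-1, 22)), Pow(Add(-18, Pow(-1, 2)), -1)), 94) = Mul(Add(Add(32, -22), Pow(Add(-18, 1), -1)), 94) = Mul(Add(10, Pow(-17, -1)), 94) = Mul(Add(10, Rational(-1, 17)), 94) = Mul(Rational(169, 17), 94) = Rational(15886, 17)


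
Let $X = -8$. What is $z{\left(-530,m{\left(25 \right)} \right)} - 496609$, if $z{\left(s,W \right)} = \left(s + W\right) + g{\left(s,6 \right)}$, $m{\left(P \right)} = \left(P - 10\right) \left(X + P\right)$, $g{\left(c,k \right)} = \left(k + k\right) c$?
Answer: $-503244$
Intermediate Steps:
$g{\left(c,k \right)} = 2 c k$ ($g{\left(c,k \right)} = 2 k c = 2 c k$)
$m{\left(P \right)} = \left(-10 + P\right) \left(-8 + P\right)$ ($m{\left(P \right)} = \left(P - 10\right) \left(-8 + P\right) = \left(-10 + P\right) \left(-8 + P\right)$)
$z{\left(s,W \right)} = W + 13 s$ ($z{\left(s,W \right)} = \left(s + W\right) + 2 s 6 = \left(W + s\right) + 12 s = W + 13 s$)
$z{\left(-530,m{\left(25 \right)} \right)} - 496609 = \left(\left(80 + 25^{2} - 450\right) + 13 \left(-530\right)\right) - 496609 = \left(\left(80 + 625 - 450\right) - 6890\right) - 496609 = \left(255 - 6890\right) - 496609 = -6635 - 496609 = -503244$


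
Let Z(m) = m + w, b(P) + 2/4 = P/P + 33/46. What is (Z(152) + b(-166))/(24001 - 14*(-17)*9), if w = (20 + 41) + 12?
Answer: 5203/601289 ≈ 0.0086531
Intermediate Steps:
w = 73 (w = 61 + 12 = 73)
b(P) = 28/23 (b(P) = -½ + (P/P + 33/46) = -½ + (1 + 33*(1/46)) = -½ + (1 + 33/46) = -½ + 79/46 = 28/23)
Z(m) = 73 + m (Z(m) = m + 73 = 73 + m)
(Z(152) + b(-166))/(24001 - 14*(-17)*9) = ((73 + 152) + 28/23)/(24001 - 14*(-17)*9) = (225 + 28/23)/(24001 + 238*9) = 5203/(23*(24001 + 2142)) = (5203/23)/26143 = (5203/23)*(1/26143) = 5203/601289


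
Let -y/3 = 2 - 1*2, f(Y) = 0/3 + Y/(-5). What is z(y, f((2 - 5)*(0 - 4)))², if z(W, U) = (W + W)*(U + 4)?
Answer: 0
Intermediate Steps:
f(Y) = -Y/5 (f(Y) = 0*(⅓) + Y*(-⅕) = 0 - Y/5 = -Y/5)
y = 0 (y = -3*(2 - 1*2) = -3*(2 - 2) = -3*0 = 0)
z(W, U) = 2*W*(4 + U) (z(W, U) = (2*W)*(4 + U) = 2*W*(4 + U))
z(y, f((2 - 5)*(0 - 4)))² = (2*0*(4 - (2 - 5)*(0 - 4)/5))² = (2*0*(4 - (-3)*(-4)/5))² = (2*0*(4 - ⅕*12))² = (2*0*(4 - 12/5))² = (2*0*(8/5))² = 0² = 0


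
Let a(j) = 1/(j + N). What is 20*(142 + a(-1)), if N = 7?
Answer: 8530/3 ≈ 2843.3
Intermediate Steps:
a(j) = 1/(7 + j) (a(j) = 1/(j + 7) = 1/(7 + j))
20*(142 + a(-1)) = 20*(142 + 1/(7 - 1)) = 20*(142 + 1/6) = 20*(142 + ⅙) = 20*(853/6) = 8530/3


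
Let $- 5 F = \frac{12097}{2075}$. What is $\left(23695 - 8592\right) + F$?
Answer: $\frac{156681528}{10375} \approx 15102.0$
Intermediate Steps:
$F = - \frac{12097}{10375}$ ($F = - \frac{12097 \cdot \frac{1}{2075}}{5} = \left(- \frac{1}{5}\right) \frac{12097}{2075} = - \frac{12097}{10375} \approx -1.166$)
$\left(23695 - 8592\right) + F = \left(23695 - 8592\right) - \frac{12097}{10375} = 15103 - \frac{12097}{10375} = \frac{156681528}{10375}$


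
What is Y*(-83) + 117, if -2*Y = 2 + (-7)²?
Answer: 4467/2 ≈ 2233.5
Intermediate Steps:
Y = -51/2 (Y = -(2 + (-7)²)/2 = -(2 + 49)/2 = -½*51 = -51/2 ≈ -25.500)
Y*(-83) + 117 = -51/2*(-83) + 117 = 4233/2 + 117 = 4467/2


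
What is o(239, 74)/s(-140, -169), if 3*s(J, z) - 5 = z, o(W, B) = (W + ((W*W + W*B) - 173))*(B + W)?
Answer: -70305747/164 ≈ -4.2869e+5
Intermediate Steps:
o(W, B) = (B + W)*(-173 + W + W² + B*W) (o(W, B) = (W + ((W² + B*W) - 173))*(B + W) = (W + (-173 + W² + B*W))*(B + W) = (-173 + W + W² + B*W)*(B + W) = (B + W)*(-173 + W + W² + B*W))
s(J, z) = 5/3 + z/3
o(239, 74)/s(-140, -169) = (239² + 239³ - 173*74 - 173*239 + 74*239 + 239*74² + 2*74*239²)/(5/3 + (⅓)*(-169)) = (57121 + 13651919 - 12802 - 41347 + 17686 + 239*5476 + 2*74*57121)/(5/3 - 169/3) = (57121 + 13651919 - 12802 - 41347 + 17686 + 1308764 + 8453908)/(-164/3) = 23435249*(-3/164) = -70305747/164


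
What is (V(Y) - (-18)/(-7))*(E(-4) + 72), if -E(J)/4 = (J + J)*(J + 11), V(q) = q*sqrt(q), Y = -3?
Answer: -5328/7 - 888*I*sqrt(3) ≈ -761.14 - 1538.1*I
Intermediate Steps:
V(q) = q**(3/2)
E(J) = -8*J*(11 + J) (E(J) = -4*(J + J)*(J + 11) = -4*2*J*(11 + J) = -8*J*(11 + J))
(V(Y) - (-18)/(-7))*(E(-4) + 72) = ((-3)**(3/2) - (-18)/(-7))*(-8*(-4)*(11 - 4) + 72) = (-3*I*sqrt(3) - (-18)*(-1)/7)*(-8*(-4)*7 + 72) = (-3*I*sqrt(3) - 1*18/7)*(224 + 72) = (-3*I*sqrt(3) - 18/7)*296 = (-18/7 - 3*I*sqrt(3))*296 = -5328/7 - 888*I*sqrt(3)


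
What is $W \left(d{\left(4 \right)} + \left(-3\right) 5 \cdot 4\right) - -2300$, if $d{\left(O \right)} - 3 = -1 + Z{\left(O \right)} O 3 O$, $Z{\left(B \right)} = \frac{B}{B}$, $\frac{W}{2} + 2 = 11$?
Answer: $2120$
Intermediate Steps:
$W = 18$ ($W = -4 + 2 \cdot 11 = -4 + 22 = 18$)
$Z{\left(B \right)} = 1$
$d{\left(O \right)} = 2 + 3 O^{2}$ ($d{\left(O \right)} = 3 + \left(-1 + 1 O 3 O\right) = 3 + \left(-1 + 1 \cdot 3 O O\right) = 3 + \left(-1 + 1 \cdot 3 O^{2}\right) = 3 + \left(-1 + 3 O^{2}\right) = 2 + 3 O^{2}$)
$W \left(d{\left(4 \right)} + \left(-3\right) 5 \cdot 4\right) - -2300 = 18 \left(\left(2 + 3 \cdot 4^{2}\right) + \left(-3\right) 5 \cdot 4\right) - -2300 = 18 \left(\left(2 + 3 \cdot 16\right) - 60\right) + 2300 = 18 \left(\left(2 + 48\right) - 60\right) + 2300 = 18 \left(50 - 60\right) + 2300 = 18 \left(-10\right) + 2300 = -180 + 2300 = 2120$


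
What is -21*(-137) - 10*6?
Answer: 2817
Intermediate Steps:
-21*(-137) - 10*6 = 2877 - 60 = 2817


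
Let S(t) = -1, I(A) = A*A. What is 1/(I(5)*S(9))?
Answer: -1/25 ≈ -0.040000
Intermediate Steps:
I(A) = A²
1/(I(5)*S(9)) = 1/(5²*(-1)) = 1/(25*(-1)) = 1/(-25) = -1/25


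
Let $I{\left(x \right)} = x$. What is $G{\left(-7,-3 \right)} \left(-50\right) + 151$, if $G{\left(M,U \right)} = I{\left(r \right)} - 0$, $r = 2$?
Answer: $51$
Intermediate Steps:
$G{\left(M,U \right)} = 2$ ($G{\left(M,U \right)} = 2 - 0 = 2 + 0 = 2$)
$G{\left(-7,-3 \right)} \left(-50\right) + 151 = 2 \left(-50\right) + 151 = -100 + 151 = 51$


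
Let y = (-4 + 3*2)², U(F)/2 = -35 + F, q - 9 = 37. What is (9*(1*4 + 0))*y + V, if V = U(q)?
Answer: 166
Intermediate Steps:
q = 46 (q = 9 + 37 = 46)
U(F) = -70 + 2*F (U(F) = 2*(-35 + F) = -70 + 2*F)
y = 4 (y = (-4 + 6)² = 2² = 4)
V = 22 (V = -70 + 2*46 = -70 + 92 = 22)
(9*(1*4 + 0))*y + V = (9*(1*4 + 0))*4 + 22 = (9*(4 + 0))*4 + 22 = (9*4)*4 + 22 = 36*4 + 22 = 144 + 22 = 166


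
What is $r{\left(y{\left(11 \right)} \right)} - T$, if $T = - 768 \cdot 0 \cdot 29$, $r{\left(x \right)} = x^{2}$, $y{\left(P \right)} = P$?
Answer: $121$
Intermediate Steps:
$T = 0$ ($T = \left(-768\right) 0 = 0$)
$r{\left(y{\left(11 \right)} \right)} - T = 11^{2} - 0 = 121 + 0 = 121$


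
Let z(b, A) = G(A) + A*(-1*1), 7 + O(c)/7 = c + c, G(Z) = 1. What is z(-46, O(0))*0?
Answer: 0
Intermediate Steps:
O(c) = -49 + 14*c (O(c) = -49 + 7*(c + c) = -49 + 7*(2*c) = -49 + 14*c)
z(b, A) = 1 - A (z(b, A) = 1 + A*(-1*1) = 1 + A*(-1) = 1 - A)
z(-46, O(0))*0 = (1 - (-49 + 14*0))*0 = (1 - (-49 + 0))*0 = (1 - 1*(-49))*0 = (1 + 49)*0 = 50*0 = 0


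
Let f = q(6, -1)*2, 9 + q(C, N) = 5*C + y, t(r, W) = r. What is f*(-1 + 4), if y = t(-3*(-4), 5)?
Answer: 198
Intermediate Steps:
y = 12 (y = -3*(-4) = 12)
q(C, N) = 3 + 5*C (q(C, N) = -9 + (5*C + 12) = -9 + (12 + 5*C) = 3 + 5*C)
f = 66 (f = (3 + 5*6)*2 = (3 + 30)*2 = 33*2 = 66)
f*(-1 + 4) = 66*(-1 + 4) = 66*3 = 198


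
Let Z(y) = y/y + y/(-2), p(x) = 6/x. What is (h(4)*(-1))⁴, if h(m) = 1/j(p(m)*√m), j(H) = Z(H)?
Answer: 16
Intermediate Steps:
Z(y) = 1 - y/2 (Z(y) = 1 + y*(-½) = 1 - y/2)
j(H) = 1 - H/2
h(m) = 1/(1 - 3/√m) (h(m) = 1/(1 - 6/m*√m/2) = 1/(1 - 3/√m))
(h(4)*(-1))⁴ = ((√4/(-3 + √4))*(-1))⁴ = ((2/(-3 + 2))*(-1))⁴ = ((2/(-1))*(-1))⁴ = ((2*(-1))*(-1))⁴ = (-2*(-1))⁴ = 2⁴ = 16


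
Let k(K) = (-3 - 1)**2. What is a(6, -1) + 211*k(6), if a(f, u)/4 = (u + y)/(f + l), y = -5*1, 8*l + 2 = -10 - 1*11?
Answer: 84208/25 ≈ 3368.3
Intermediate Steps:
l = -23/8 (l = -1/4 + (-10 - 1*11)/8 = -1/4 + (-10 - 11)/8 = -1/4 + (1/8)*(-21) = -1/4 - 21/8 = -23/8 ≈ -2.8750)
y = -5
a(f, u) = 4*(-5 + u)/(-23/8 + f) (a(f, u) = 4*((u - 5)/(f - 23/8)) = 4*((-5 + u)/(-23/8 + f)) = 4*(-5 + u)/(-23/8 + f))
k(K) = 16 (k(K) = (-4)**2 = 16)
a(6, -1) + 211*k(6) = 32*(-5 - 1)/(-23 + 8*6) + 211*16 = 32*(-6)/(-23 + 48) + 3376 = 32*(-6)/25 + 3376 = 32*(1/25)*(-6) + 3376 = -192/25 + 3376 = 84208/25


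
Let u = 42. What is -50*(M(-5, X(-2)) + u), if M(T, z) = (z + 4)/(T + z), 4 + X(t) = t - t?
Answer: -2100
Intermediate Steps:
X(t) = -4 (X(t) = -4 + (t - t) = -4 + 0 = -4)
M(T, z) = (4 + z)/(T + z)
-50*(M(-5, X(-2)) + u) = -50*((4 - 4)/(-5 - 4) + 42) = -50*(0/(-9) + 42) = -50*(-1/9*0 + 42) = -50*(0 + 42) = -50*42 = -2100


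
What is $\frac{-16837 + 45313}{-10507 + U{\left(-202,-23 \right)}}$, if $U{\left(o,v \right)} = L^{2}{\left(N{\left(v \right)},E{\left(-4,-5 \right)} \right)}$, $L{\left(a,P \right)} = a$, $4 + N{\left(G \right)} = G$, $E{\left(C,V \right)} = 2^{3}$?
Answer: $- \frac{14238}{4889} \approx -2.9123$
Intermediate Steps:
$E{\left(C,V \right)} = 8$
$N{\left(G \right)} = -4 + G$
$U{\left(o,v \right)} = \left(-4 + v\right)^{2}$
$\frac{-16837 + 45313}{-10507 + U{\left(-202,-23 \right)}} = \frac{-16837 + 45313}{-10507 + \left(-4 - 23\right)^{2}} = \frac{28476}{-10507 + \left(-27\right)^{2}} = \frac{28476}{-10507 + 729} = \frac{28476}{-9778} = 28476 \left(- \frac{1}{9778}\right) = - \frac{14238}{4889}$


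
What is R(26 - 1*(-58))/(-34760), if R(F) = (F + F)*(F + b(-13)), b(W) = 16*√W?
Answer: -1764/4345 - 336*I*√13/4345 ≈ -0.40598 - 0.27882*I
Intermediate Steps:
R(F) = 2*F*(F + 16*I*√13) (R(F) = (F + F)*(F + 16*√(-13)) = (2*F)*(F + 16*(I*√13)) = (2*F)*(F + 16*I*√13) = 2*F*(F + 16*I*√13))
R(26 - 1*(-58))/(-34760) = (2*(26 - 1*(-58))*((26 - 1*(-58)) + 16*I*√13))/(-34760) = (2*(26 + 58)*((26 + 58) + 16*I*√13))*(-1/34760) = (2*84*(84 + 16*I*√13))*(-1/34760) = (14112 + 2688*I*√13)*(-1/34760) = -1764/4345 - 336*I*√13/4345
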